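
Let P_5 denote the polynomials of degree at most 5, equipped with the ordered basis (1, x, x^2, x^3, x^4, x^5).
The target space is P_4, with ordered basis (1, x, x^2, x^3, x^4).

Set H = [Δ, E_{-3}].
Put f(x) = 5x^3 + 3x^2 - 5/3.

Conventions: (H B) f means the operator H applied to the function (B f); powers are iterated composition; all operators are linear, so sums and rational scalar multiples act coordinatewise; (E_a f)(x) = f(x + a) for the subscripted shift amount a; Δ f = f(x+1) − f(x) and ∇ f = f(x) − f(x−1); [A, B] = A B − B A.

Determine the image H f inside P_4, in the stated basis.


the image equals g(x) = 0

E_{-3} f = 5x^3 - 42x^2 + 117x - 329/3
Δ E_{-3} f = 15x^2 - 69x + 80
Δ f = 15x^2 + 21x + 8
E_{-3} Δ f = 15x^2 - 69x + 80
[Δ, E_{-3}] f = 0


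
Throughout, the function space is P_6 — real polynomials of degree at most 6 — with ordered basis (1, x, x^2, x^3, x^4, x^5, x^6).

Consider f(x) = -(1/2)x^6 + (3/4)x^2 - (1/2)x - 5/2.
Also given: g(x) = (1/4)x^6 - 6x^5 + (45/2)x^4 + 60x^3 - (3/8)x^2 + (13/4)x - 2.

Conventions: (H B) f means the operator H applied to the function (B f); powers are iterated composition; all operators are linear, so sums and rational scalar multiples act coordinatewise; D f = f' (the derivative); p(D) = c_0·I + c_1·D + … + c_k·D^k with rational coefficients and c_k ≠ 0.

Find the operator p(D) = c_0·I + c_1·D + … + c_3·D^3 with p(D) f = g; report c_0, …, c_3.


D^0 f = -(1/2)x^6 + (3/4)x^2 - (1/2)x - 5/2
D^1 f = -3x^5 + (3/2)x - 1/2
D^2 f = -15x^4 + 3/2
D^3 f = -60x^3
matching coefficients of g against c_0 f + c_1 Df + … from the top degree down determines the c_i
solution: c_0 = -1/2, c_1 = 2, c_2 = -3/2, c_3 = -1

p(D) = -(1/2)·I + 2·D − (3/2)·D^2 − D^3, i.e. c_0 = -1/2, c_1 = 2, c_2 = -3/2, c_3 = -1


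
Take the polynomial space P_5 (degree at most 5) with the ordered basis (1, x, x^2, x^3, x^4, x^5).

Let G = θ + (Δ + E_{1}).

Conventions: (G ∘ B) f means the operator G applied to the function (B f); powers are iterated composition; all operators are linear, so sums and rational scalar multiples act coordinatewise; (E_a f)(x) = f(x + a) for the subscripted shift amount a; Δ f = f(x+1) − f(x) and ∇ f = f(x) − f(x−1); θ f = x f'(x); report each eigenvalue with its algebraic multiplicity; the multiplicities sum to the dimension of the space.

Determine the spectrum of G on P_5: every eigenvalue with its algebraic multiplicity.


λ = 1 (multiplicity 1), λ = 2 (multiplicity 1), λ = 3 (multiplicity 1), λ = 4 (multiplicity 1), λ = 5 (multiplicity 1), λ = 6 (multiplicity 1)

image of 1: 1
image of x: 2x + 2
image of x^2: 3x^2 + 4x + 2
image of x^3: 4x^3 + 6x^2 + 6x + 2
image of x^4: 5x^4 + 8x^3 + 12x^2 + 8x + 2
image of x^5: 6x^5 + 10x^4 + 20x^3 + 20x^2 + 10x + 2
the matrix is upper triangular; its diagonal is (1, 2, 3, 4, 5, 6)
for a triangular matrix the eigenvalues are the diagonal entries, with algebraic multiplicity their repetition count


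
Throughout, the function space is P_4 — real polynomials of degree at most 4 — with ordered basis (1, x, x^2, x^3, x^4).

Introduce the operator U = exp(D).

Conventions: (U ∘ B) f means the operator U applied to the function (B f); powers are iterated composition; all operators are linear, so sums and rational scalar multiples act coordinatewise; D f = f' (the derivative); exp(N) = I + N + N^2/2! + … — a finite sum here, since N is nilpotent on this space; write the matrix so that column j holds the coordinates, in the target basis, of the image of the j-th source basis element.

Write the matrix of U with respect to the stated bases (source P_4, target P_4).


the matrix is [[1, 1, 1, 1, 1]; [0, 1, 2, 3, 4]; [0, 0, 1, 3, 6]; [0, 0, 0, 1, 4]; [0, 0, 0, 0, 1]] (rows listed top to bottom)

image of 1: 1
image of x: x + 1
image of x^2: x^2 + 2x + 1
image of x^3: x^3 + 3x^2 + 3x + 1
image of x^4: x^4 + 4x^3 + 6x^2 + 4x + 1
each image's coordinates form column j of the matrix


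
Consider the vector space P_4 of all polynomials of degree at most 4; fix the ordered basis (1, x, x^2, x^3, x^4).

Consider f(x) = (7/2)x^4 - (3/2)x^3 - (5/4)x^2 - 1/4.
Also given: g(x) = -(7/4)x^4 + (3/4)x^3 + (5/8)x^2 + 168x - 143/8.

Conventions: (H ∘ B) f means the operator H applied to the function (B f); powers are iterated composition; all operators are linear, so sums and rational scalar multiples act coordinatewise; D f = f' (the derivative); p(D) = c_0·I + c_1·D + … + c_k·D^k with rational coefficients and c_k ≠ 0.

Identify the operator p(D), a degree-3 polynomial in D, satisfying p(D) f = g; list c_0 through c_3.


c_0 = -1/2, c_1 = 0, c_2 = 0, c_3 = 2

D^0 f = (7/2)x^4 - (3/2)x^3 - (5/4)x^2 - 1/4
D^1 f = 14x^3 - (9/2)x^2 - (5/2)x
D^2 f = 42x^2 - 9x - 5/2
D^3 f = 84x - 9
matching coefficients of g against c_0 f + c_1 Df + … from the top degree down determines the c_i
solution: c_0 = -1/2, c_1 = 0, c_2 = 0, c_3 = 2


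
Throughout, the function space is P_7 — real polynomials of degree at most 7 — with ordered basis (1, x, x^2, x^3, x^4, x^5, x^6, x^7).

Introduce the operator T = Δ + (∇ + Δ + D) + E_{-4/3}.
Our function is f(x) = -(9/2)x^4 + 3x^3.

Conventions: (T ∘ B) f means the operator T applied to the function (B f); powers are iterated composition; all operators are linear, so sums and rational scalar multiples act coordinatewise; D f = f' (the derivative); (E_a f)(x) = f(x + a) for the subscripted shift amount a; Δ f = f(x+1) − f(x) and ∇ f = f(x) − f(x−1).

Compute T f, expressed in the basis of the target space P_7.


the image equals g(x) = -(9/2)x^4 - 45x^3 - 51x^2 + (41/3)x - 101/6

Δ f = -18x^3 - 18x^2 - 9x - 3/2
∇ f = -18x^3 + 36x^2 - 27x + 15/2
Δ f = -18x^3 - 18x^2 - 9x - 3/2
D f = -18x^3 + 9x^2
(∇ + Δ + D) f = -54x^3 + 27x^2 - 36x + 6
E_{-4/3} f = -(9/2)x^4 + 27x^3 - 60x^2 + (176/3)x - 64/3
(Δ + (∇ + Δ + D) + E_{-4/3}) f = -(9/2)x^4 - 45x^3 - 51x^2 + (41/3)x - 101/6


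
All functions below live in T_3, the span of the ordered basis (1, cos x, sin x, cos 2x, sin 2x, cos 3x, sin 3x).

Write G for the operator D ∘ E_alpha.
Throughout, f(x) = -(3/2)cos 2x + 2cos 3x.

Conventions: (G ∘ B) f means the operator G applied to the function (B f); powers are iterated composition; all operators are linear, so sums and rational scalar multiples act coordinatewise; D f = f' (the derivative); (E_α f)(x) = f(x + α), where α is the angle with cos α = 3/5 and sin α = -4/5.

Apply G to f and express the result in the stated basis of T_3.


the result is g(x) = -(72/25)cos 2x - (21/25)sin 2x + (264/125)cos 3x + (702/125)sin 3x

E_alpha f = (21/50)cos 2x - (36/25)sin 2x - (234/125)cos 3x + (88/125)sin 3x
D E_alpha f = -(72/25)cos 2x - (21/25)sin 2x + (264/125)cos 3x + (702/125)sin 3x


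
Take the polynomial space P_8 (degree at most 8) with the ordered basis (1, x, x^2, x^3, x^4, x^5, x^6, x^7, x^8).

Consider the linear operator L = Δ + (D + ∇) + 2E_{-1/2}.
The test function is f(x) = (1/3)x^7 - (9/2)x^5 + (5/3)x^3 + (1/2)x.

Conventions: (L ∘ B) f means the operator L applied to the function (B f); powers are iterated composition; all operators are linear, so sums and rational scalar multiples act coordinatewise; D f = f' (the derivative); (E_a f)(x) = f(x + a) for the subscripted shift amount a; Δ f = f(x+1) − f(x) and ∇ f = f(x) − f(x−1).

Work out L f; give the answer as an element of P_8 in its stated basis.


the result is g(x) = (2/3)x^7 + (14/3)x^6 - (11/2)x^5 - (295/12)x^4 - (425/24)x^3 - (883/16)x^2 + (73/96)x - 265/64

Δ f = (7/3)x^6 + 7x^5 - (65/6)x^4 - (100/3)x^3 - 33x^2 - (91/6)x - 2
D f = (7/3)x^6 - (45/2)x^4 + 5x^2 + 1/2
∇ f = (7/3)x^6 - 7x^5 - (65/6)x^4 + (100/3)x^3 - 33x^2 + (91/6)x - 2
(D + ∇) f = (14/3)x^6 - 7x^5 - (100/3)x^4 + (100/3)x^3 - 28x^2 + (91/6)x - 3/2
E_{-1/2} f = (1/3)x^7 - (7/6)x^6 - (11/4)x^5 + (235/24)x^4 - (425/48)x^3 + (93/32)x^2 + (73/192)x - 41/128
(2E_{-1/2}) f = (2/3)x^7 - (7/3)x^6 - (11/2)x^5 + (235/12)x^4 - (425/24)x^3 + (93/16)x^2 + (73/96)x - 41/64
(Δ + (D + ∇) + 2E_{-1/2}) f = (2/3)x^7 + (14/3)x^6 - (11/2)x^5 - (295/12)x^4 - (425/24)x^3 - (883/16)x^2 + (73/96)x - 265/64


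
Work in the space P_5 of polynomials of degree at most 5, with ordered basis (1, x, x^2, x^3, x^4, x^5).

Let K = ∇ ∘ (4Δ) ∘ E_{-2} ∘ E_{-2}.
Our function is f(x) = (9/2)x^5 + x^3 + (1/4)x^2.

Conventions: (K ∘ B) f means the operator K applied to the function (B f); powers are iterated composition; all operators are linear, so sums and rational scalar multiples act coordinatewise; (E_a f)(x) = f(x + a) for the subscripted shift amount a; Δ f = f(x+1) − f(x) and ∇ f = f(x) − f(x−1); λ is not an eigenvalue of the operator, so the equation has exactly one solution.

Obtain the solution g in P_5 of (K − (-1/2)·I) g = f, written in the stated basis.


the result is g(x) = 9x^5 - 1438x^3 + (34561/2)x^2 - 816x - 457544

write g with unknown coordinates in the stated basis and equate coefficients in (K − (-1/2)·I) g = f
solving from the highest basis element down gives g = 9x^5 - 1438x^3 + (34561/2)x^2 - 816x - 457544
check: K g = 720x^3 - 8640x^2 + 408x + 228772
so K g − (-1/2)·g = (9/2)x^5 + x^3 + (1/4)x^2 = f ✓


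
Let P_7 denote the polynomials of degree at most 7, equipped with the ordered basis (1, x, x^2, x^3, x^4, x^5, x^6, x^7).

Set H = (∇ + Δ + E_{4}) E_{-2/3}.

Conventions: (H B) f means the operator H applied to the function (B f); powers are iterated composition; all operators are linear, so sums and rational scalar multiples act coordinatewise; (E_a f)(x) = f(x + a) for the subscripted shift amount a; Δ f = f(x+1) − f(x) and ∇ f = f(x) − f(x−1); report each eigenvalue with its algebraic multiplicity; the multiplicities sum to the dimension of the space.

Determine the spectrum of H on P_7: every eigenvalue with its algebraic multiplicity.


λ = 1 (multiplicity 8)

image of 1: 1
image of x: x + 16/3
image of x^2: x^2 + (32/3)x + 76/9
image of x^3: x^3 + 16x^2 + (76/3)x + 1126/27
image of x^4: x^4 + (64/3)x^3 + (152/3)x^2 + (4504/27)x + 9376/81
image of x^5: x^5 + (80/3)x^4 + (760/9)x^3 + (11260/27)x^2 + (46880/81)x + 103126/243
image of x^6: x^6 + 32x^5 + (380/3)x^4 + (22520/27)x^3 + (46880/27)x^2 + (206252/81)x + 984376/729
image of x^7: x^7 + (112/3)x^6 + (532/3)x^5 + (39410/27)x^4 + (328160/81)x^3 + (721882/81)x^2 + (6890632/729)x + 10078126/2187
the matrix is upper triangular; its diagonal is (1, 1, 1, 1, 1, 1, 1, 1)
for a triangular matrix the eigenvalues are the diagonal entries, with algebraic multiplicity their repetition count


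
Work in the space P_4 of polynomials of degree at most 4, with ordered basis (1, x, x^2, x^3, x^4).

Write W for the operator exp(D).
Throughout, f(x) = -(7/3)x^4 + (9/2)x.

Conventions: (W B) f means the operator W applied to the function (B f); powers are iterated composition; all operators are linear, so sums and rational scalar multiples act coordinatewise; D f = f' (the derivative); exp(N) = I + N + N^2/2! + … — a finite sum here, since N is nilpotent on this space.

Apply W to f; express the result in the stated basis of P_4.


g(x) = -(7/3)x^4 - (28/3)x^3 - 14x^2 - (29/6)x + 13/6

order-1 term: -(28/3)x^3 + 9/2
order-2 term: -14x^2
order-3 term: -(28/3)x
order-4 term: -7/3
the series for exp(D) f terminates at order 4
exp(D) f = -(7/3)x^4 - (28/3)x^3 - 14x^2 - (29/6)x + 13/6


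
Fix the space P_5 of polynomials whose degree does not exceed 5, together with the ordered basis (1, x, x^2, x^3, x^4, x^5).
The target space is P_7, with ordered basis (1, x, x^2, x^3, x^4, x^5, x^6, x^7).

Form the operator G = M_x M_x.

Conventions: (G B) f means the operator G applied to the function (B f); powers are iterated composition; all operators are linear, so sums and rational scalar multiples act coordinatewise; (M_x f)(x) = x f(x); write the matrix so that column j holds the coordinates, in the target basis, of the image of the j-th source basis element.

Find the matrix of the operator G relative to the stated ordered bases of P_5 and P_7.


the matrix is [[0, 0, 0, 0, 0, 0]; [0, 0, 0, 0, 0, 0]; [1, 0, 0, 0, 0, 0]; [0, 1, 0, 0, 0, 0]; [0, 0, 1, 0, 0, 0]; [0, 0, 0, 1, 0, 0]; [0, 0, 0, 0, 1, 0]; [0, 0, 0, 0, 0, 1]] (rows listed top to bottom)

image of 1: x^2
image of x: x^3
image of x^2: x^4
image of x^3: x^5
image of x^4: x^6
image of x^5: x^7
each image's coordinates form column j of the matrix


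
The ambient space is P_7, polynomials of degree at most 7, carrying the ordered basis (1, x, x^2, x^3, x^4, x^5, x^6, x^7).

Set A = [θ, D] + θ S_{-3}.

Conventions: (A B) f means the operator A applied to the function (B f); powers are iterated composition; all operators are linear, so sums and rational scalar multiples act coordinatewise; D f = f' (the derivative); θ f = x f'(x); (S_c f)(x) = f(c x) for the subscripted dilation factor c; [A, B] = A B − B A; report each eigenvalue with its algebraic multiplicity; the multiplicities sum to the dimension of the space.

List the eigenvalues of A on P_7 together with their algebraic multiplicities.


λ = -15309 (multiplicity 1), λ = -1215 (multiplicity 1), λ = -81 (multiplicity 1), λ = -3 (multiplicity 1), λ = 0 (multiplicity 1), λ = 18 (multiplicity 1), λ = 324 (multiplicity 1), λ = 4374 (multiplicity 1)

image of 1: 0
image of x: -3x - 1
image of x^2: 18x^2 - 2x
image of x^3: -81x^3 - 3x^2
image of x^4: 324x^4 - 4x^3
image of x^5: -1215x^5 - 5x^4
image of x^6: 4374x^6 - 6x^5
image of x^7: -15309x^7 - 7x^6
the matrix is upper triangular; its diagonal is (0, -3, 18, -81, 324, -1215, 4374, -15309)
for a triangular matrix the eigenvalues are the diagonal entries, with algebraic multiplicity their repetition count


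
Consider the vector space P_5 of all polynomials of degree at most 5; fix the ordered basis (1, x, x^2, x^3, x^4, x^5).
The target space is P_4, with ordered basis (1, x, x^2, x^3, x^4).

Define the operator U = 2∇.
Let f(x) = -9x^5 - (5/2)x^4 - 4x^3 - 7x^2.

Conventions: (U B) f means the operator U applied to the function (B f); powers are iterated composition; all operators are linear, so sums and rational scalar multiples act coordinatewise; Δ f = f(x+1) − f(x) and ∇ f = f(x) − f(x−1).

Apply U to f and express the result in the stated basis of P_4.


g(x) = -90x^4 + 160x^3 - 174x^2 + 66x - 7

∇ f = -45x^4 + 80x^3 - 87x^2 + 33x - 7/2
(2∇) f = -90x^4 + 160x^3 - 174x^2 + 66x - 7


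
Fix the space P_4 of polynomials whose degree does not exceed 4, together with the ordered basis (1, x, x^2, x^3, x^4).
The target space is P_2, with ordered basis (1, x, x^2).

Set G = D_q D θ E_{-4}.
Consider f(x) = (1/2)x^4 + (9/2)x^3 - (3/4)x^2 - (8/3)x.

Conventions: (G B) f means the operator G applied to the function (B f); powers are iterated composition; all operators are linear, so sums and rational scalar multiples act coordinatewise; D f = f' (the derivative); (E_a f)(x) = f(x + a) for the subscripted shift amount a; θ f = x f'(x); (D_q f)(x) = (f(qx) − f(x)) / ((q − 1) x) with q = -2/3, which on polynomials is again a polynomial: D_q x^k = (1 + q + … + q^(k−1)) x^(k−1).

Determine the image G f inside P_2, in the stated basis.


E_{-4} f = (1/2)x^4 - (7/2)x^3 - (27/4)x^2 + (274/3)x - 484/3
θ E_{-4} f = 2x^4 - (21/2)x^3 - (27/2)x^2 + (274/3)x
D θ E_{-4} f = 8x^3 - (63/2)x^2 - 27x + 274/3
D_q (D θ E_{-4}) f = (56/9)x^2 - (21/2)x - 27

the result is g(x) = (56/9)x^2 - (21/2)x - 27


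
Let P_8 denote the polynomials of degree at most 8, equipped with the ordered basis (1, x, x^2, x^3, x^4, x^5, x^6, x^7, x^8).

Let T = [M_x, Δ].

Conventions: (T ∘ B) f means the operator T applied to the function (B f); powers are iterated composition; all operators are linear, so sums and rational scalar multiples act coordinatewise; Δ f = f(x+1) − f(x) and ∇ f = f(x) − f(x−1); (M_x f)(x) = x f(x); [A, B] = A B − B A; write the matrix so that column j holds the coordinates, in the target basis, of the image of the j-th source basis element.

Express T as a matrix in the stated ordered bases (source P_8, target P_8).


the matrix is [[-1, -1, -1, -1, -1, -1, -1, -1, -1]; [0, -1, -2, -3, -4, -5, -6, -7, -8]; [0, 0, -1, -3, -6, -10, -15, -21, -28]; [0, 0, 0, -1, -4, -10, -20, -35, -56]; [0, 0, 0, 0, -1, -5, -15, -35, -70]; [0, 0, 0, 0, 0, -1, -6, -21, -56]; [0, 0, 0, 0, 0, 0, -1, -7, -28]; [0, 0, 0, 0, 0, 0, 0, -1, -8]; [0, 0, 0, 0, 0, 0, 0, 0, -1]] (rows listed top to bottom)

image of 1: -1
image of x: -x - 1
image of x^2: -x^2 - 2x - 1
image of x^3: -x^3 - 3x^2 - 3x - 1
image of x^4: -x^4 - 4x^3 - 6x^2 - 4x - 1
image of x^5: -x^5 - 5x^4 - 10x^3 - 10x^2 - 5x - 1
image of x^6: -x^6 - 6x^5 - 15x^4 - 20x^3 - 15x^2 - 6x - 1
image of x^7: -x^7 - 7x^6 - 21x^5 - 35x^4 - 35x^3 - 21x^2 - 7x - 1
image of x^8: -x^8 - 8x^7 - 28x^6 - 56x^5 - 70x^4 - 56x^3 - 28x^2 - 8x - 1
each image's coordinates form column j of the matrix


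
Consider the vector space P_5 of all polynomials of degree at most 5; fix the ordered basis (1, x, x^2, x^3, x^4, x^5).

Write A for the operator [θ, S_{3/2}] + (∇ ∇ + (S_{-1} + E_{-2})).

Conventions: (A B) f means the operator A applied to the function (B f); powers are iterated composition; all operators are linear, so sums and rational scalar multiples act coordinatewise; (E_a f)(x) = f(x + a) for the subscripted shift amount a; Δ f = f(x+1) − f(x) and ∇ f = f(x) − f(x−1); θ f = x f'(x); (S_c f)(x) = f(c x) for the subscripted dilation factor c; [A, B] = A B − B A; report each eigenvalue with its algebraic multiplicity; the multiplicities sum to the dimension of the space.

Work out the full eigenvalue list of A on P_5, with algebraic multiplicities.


image of 1: 2
image of x: -2
image of x^2: 2x^2 - 4x + 6
image of x^3: -6x^2 + 18x - 14
image of x^4: 2x^4 - 8x^3 + 36x^2 - 56x + 30
image of x^5: -10x^4 + 60x^3 - 140x^2 + 150x - 62
the matrix is upper triangular; its diagonal is (2, 0, 2, 0, 2, 0)
for a triangular matrix the eigenvalues are the diagonal entries, with algebraic multiplicity their repetition count

λ = 0 (multiplicity 3), λ = 2 (multiplicity 3)


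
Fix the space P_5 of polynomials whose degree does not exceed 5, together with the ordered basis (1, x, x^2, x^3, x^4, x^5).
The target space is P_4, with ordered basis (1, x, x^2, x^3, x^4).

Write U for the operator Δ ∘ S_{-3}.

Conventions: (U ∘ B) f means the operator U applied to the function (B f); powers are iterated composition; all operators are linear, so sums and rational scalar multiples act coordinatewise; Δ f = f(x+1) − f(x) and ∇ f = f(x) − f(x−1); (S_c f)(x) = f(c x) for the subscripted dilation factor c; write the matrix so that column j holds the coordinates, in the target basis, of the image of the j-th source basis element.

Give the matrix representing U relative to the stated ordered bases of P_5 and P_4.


image of 1: 0
image of x: -3
image of x^2: 18x + 9
image of x^3: -81x^2 - 81x - 27
image of x^4: 324x^3 + 486x^2 + 324x + 81
image of x^5: -1215x^4 - 2430x^3 - 2430x^2 - 1215x - 243
each image's coordinates form column j of the matrix

the matrix is [[0, -3, 9, -27, 81, -243]; [0, 0, 18, -81, 324, -1215]; [0, 0, 0, -81, 486, -2430]; [0, 0, 0, 0, 324, -2430]; [0, 0, 0, 0, 0, -1215]] (rows listed top to bottom)


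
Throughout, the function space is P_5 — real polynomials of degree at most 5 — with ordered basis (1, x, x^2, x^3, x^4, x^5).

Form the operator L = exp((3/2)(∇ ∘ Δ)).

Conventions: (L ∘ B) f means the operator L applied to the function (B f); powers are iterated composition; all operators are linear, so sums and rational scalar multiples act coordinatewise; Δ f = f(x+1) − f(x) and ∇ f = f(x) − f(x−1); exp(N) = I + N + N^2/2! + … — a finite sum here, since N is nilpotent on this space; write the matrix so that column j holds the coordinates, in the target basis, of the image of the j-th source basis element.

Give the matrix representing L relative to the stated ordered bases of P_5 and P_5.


the matrix is [[1, 0, 3, 0, 30, 0]; [0, 1, 0, 9, 0, 150]; [0, 0, 1, 0, 18, 0]; [0, 0, 0, 1, 0, 30]; [0, 0, 0, 0, 1, 0]; [0, 0, 0, 0, 0, 1]] (rows listed top to bottom)

image of 1: 1
image of x: x
image of x^2: x^2 + 3
image of x^3: x^3 + 9x
image of x^4: x^4 + 18x^2 + 30
image of x^5: x^5 + 30x^3 + 150x
each image's coordinates form column j of the matrix


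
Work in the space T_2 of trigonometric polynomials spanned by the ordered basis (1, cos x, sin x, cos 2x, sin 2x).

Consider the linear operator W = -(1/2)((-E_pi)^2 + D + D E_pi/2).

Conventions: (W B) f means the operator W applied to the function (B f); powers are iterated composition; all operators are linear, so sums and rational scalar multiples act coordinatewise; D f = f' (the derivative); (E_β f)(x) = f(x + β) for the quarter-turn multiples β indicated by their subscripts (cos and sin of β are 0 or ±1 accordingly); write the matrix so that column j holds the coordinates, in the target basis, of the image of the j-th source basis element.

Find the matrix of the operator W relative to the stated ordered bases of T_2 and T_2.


the matrix is [[-1/2, 0, 0, 0, 0]; [0, 0, -1/2, 0, 0]; [0, 1/2, 0, 0, 0]; [0, 0, 0, -1/2, 0]; [0, 0, 0, 0, -1/2]] (rows listed top to bottom)

image of 1: -1/2
image of cos x: (1/2)sin x
image of sin x: -(1/2)cos x
image of cos 2x: -(1/2)cos 2x
image of sin 2x: -(1/2)sin 2x
each image's coordinates form column j of the matrix


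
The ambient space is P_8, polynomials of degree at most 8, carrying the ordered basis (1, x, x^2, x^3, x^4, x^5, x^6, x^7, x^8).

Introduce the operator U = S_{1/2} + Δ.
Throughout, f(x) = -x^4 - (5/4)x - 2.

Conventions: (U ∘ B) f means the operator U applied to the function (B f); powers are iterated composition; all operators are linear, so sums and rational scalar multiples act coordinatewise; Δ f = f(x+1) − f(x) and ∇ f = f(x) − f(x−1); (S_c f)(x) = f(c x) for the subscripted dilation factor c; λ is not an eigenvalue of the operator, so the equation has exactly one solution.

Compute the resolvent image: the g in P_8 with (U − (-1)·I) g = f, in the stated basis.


the image equals g(x) = -(16/17)x^4 + (512/153)x^3 - (896/255)x^2 - (169/510)x - 857/3060

write g with unknown coordinates in the stated basis and equate coefficients in (U − (-1)·I) g = f
solving from the highest basis element down gives g = -(16/17)x^4 + (512/153)x^3 - (896/255)x^2 - (169/510)x - 857/3060
check: U g = -(1/17)x^4 - (512/153)x^3 + (896/255)x^2 - (937/1020)x - 5263/3060
so U g − (-1)·g = -x^4 - (5/4)x - 2 = f ✓


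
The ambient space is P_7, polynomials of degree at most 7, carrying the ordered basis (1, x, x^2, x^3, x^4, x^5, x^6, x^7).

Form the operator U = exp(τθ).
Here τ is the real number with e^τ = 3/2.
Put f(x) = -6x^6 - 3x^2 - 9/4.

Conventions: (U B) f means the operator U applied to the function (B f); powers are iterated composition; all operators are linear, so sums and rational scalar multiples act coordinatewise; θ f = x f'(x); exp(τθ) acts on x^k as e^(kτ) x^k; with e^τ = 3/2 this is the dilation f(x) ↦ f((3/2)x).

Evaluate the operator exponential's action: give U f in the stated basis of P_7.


exp(τθ) x^k = e^(kτ) x^k; with e^τ = 3/2 this sends x^k to (3/2)^k x^k
x^2 ↦ 9/4 x^2
x^6 ↦ 729/64 x^6
applying this coordinatewise to f: exp(τθ) f = -(2187/32)x^6 - (27/4)x^2 - 9/4

the result is g(x) = -(2187/32)x^6 - (27/4)x^2 - 9/4


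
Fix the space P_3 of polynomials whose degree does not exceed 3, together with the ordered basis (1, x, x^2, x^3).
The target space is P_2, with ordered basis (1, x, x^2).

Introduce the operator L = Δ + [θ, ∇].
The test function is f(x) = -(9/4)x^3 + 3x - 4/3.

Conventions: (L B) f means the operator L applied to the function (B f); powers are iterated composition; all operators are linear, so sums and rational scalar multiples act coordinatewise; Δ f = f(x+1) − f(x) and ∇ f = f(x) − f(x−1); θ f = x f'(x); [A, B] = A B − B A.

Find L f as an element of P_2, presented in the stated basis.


the result is g(x) = -(81/4)x + 9/2

Δ f = -(27/4)x^2 - (27/4)x + 3/4
∇ f = -(27/4)x^2 + (27/4)x + 3/4
θ ∇ f = -(27/2)x^2 + (27/4)x
θ f = -(27/4)x^3 + 3x
∇ θ f = -(81/4)x^2 + (81/4)x - 15/4
[θ, ∇] f = (27/4)x^2 - (27/2)x + 15/4
(Δ + [θ, ∇]) f = -(81/4)x + 9/2


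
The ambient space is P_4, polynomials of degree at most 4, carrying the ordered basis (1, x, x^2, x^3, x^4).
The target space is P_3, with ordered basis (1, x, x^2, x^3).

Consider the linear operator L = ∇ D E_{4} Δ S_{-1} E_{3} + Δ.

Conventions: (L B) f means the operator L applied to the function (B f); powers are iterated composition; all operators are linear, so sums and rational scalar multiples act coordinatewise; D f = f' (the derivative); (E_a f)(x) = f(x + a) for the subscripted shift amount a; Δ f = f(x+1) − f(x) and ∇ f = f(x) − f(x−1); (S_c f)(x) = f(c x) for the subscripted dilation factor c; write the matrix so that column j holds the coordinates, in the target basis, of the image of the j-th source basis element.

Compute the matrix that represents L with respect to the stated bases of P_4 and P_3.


the matrix is [[0, 1, 1, -5, 25]; [0, 0, 2, 3, 28]; [0, 0, 0, 3, 6]; [0, 0, 0, 0, 4]] (rows listed top to bottom)

image of 1: 0
image of x: 1
image of x^2: 2x + 1
image of x^3: 3x^2 + 3x - 5
image of x^4: 4x^3 + 6x^2 + 28x + 25
each image's coordinates form column j of the matrix


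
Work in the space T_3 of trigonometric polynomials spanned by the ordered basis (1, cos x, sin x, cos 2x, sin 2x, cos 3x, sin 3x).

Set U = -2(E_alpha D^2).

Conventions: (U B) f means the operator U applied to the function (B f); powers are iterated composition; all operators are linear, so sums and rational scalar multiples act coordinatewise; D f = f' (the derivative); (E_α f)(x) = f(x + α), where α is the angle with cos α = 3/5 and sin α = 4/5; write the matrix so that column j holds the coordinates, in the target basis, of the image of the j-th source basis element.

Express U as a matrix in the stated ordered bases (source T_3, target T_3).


the matrix is [[0, 0, 0, 0, 0, 0, 0]; [0, 6/5, 8/5, 0, 0, 0, 0]; [0, -8/5, 6/5, 0, 0, 0, 0]; [0, 0, 0, -56/25, 192/25, 0, 0]; [0, 0, 0, -192/25, -56/25, 0, 0]; [0, 0, 0, 0, 0, -2106/125, 792/125]; [0, 0, 0, 0, 0, -792/125, -2106/125]] (rows listed top to bottom)

image of 1: 0
image of cos x: (6/5)cos x - (8/5)sin x
image of sin x: (8/5)cos x + (6/5)sin x
image of cos 2x: -(56/25)cos 2x - (192/25)sin 2x
image of sin 2x: (192/25)cos 2x - (56/25)sin 2x
image of cos 3x: -(2106/125)cos 3x - (792/125)sin 3x
image of sin 3x: (792/125)cos 3x - (2106/125)sin 3x
each image's coordinates form column j of the matrix


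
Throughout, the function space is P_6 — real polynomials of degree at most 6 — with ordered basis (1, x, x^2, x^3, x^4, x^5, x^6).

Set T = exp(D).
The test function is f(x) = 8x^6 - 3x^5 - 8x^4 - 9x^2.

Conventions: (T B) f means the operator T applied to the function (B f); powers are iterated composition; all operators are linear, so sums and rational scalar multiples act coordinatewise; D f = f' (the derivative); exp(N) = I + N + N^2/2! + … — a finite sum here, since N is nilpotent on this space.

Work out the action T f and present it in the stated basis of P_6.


order-1 term: 48x^5 - 15x^4 - 32x^3 - 18x
order-2 term: 120x^4 - 30x^3 - 48x^2 - 9
order-3 term: 160x^3 - 30x^2 - 32x
order-4 term: 120x^2 - 15x - 8
order-5 term: 48x - 3
order-6 term: 8
the series for exp(D) f terminates at order 6
exp(D) f = 8x^6 + 45x^5 + 97x^4 + 98x^3 + 33x^2 - 17x - 12

g(x) = 8x^6 + 45x^5 + 97x^4 + 98x^3 + 33x^2 - 17x - 12


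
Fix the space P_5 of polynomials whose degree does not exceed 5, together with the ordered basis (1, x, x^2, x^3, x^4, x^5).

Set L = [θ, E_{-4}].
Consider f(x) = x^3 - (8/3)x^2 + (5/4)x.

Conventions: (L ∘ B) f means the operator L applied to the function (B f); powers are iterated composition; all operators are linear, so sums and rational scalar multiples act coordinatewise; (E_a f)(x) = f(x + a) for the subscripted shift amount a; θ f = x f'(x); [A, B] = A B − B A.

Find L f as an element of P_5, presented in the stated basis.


E_{-4} f = x^3 - (44/3)x^2 + (847/12)x - 335/3
θ E_{-4} f = 3x^3 - (88/3)x^2 + (847/12)x
θ f = 3x^3 - (16/3)x^2 + (5/4)x
E_{-4} θ f = 3x^3 - (124/3)x^2 + (2255/12)x - 847/3
[θ, E_{-4}] f = 12x^2 - (352/3)x + 847/3

the result is g(x) = 12x^2 - (352/3)x + 847/3


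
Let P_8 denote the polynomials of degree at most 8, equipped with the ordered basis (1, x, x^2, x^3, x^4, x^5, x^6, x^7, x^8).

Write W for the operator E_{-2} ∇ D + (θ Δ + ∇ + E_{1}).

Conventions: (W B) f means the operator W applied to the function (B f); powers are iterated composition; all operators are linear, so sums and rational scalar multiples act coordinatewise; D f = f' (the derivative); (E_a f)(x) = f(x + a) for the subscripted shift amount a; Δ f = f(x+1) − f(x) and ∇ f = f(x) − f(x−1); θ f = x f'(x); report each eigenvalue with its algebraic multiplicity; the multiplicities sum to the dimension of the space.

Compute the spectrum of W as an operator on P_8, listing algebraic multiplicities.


image of 1: 1
image of x: x + 2
image of x^2: x^2 + 6x + 2
image of x^3: x^3 + 12x^2 + 9x - 13
image of x^4: x^4 + 20x^3 + 24x^2 - 48x + 76
image of x^5: x^5 + 30x^4 + 50x^3 - 110x^2 + 385x - 323
image of x^6: x^6 + 42x^5 + 90x^4 - 200x^3 + 1170x^2 - 1932x + 1266
image of x^7: x^7 + 56x^6 + 147x^5 - 315x^4 + 2765x^3 - 6741x^2 + 8869x - 4653
image of x^8: x^8 + 72x^7 + 224x^6 - 448x^5 + 5600x^4 - 17920x^3 + 35504x^2 - 37216x + 16472
the matrix is upper triangular; its diagonal is (1, 1, 1, 1, 1, 1, 1, 1, 1)
for a triangular matrix the eigenvalues are the diagonal entries, with algebraic multiplicity their repetition count

λ = 1 (multiplicity 9)


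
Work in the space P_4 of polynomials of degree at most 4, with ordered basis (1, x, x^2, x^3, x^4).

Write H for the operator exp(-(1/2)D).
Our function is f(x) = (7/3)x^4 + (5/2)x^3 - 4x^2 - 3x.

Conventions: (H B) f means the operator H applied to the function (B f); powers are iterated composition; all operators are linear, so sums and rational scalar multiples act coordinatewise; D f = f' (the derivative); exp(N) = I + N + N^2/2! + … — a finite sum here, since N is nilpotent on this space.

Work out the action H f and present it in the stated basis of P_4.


the result is g(x) = (7/3)x^4 - (13/6)x^3 - (17/4)x^2 + (41/24)x + 1/3

order-1 term: -(14/3)x^3 - (15/4)x^2 + 4x + 3/2
order-2 term: (7/2)x^2 + (15/8)x - 1
order-3 term: -(7/6)x - 5/16
order-4 term: 7/48
the series for exp(-(1/2)D) f terminates at order 4
exp(-(1/2)D) f = (7/3)x^4 - (13/6)x^3 - (17/4)x^2 + (41/24)x + 1/3


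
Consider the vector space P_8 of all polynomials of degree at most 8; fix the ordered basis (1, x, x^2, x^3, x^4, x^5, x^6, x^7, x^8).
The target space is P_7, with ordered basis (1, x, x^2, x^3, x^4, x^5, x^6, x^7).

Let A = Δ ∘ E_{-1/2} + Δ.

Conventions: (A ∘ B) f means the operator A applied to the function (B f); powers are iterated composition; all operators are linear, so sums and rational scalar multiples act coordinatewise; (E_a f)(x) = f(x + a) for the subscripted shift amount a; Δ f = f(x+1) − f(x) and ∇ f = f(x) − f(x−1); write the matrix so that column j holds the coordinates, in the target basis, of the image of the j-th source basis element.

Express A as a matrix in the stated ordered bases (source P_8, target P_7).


image of 1: 0
image of x: 2
image of x^2: 4x + 1
image of x^3: 6x^2 + 3x + 5/4
image of x^4: 8x^3 + 6x^2 + 5x + 1
image of x^5: 10x^4 + 10x^3 + (25/2)x^2 + 5x + 17/16
image of x^6: 12x^5 + 15x^4 + 25x^3 + 15x^2 + (51/8)x + 1
image of x^7: 14x^6 + 21x^5 + (175/4)x^4 + 35x^3 + (357/16)x^2 + 7x + 65/64
image of x^8: 16x^7 + 28x^6 + 70x^5 + 70x^4 + (119/2)x^3 + 28x^2 + (65/8)x + 1
each image's coordinates form column j of the matrix

the matrix is [[0, 2, 1, 5/4, 1, 17/16, 1, 65/64, 1]; [0, 0, 4, 3, 5, 5, 51/8, 7, 65/8]; [0, 0, 0, 6, 6, 25/2, 15, 357/16, 28]; [0, 0, 0, 0, 8, 10, 25, 35, 119/2]; [0, 0, 0, 0, 0, 10, 15, 175/4, 70]; [0, 0, 0, 0, 0, 0, 12, 21, 70]; [0, 0, 0, 0, 0, 0, 0, 14, 28]; [0, 0, 0, 0, 0, 0, 0, 0, 16]] (rows listed top to bottom)


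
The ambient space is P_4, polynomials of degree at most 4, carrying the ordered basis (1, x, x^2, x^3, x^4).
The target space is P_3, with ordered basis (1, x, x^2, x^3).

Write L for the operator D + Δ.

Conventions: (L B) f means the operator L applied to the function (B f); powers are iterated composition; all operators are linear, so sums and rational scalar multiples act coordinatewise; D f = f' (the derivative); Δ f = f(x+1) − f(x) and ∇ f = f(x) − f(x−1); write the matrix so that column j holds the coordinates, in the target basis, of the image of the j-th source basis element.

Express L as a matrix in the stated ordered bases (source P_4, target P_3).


the matrix is [[0, 2, 1, 1, 1]; [0, 0, 4, 3, 4]; [0, 0, 0, 6, 6]; [0, 0, 0, 0, 8]] (rows listed top to bottom)

image of 1: 0
image of x: 2
image of x^2: 4x + 1
image of x^3: 6x^2 + 3x + 1
image of x^4: 8x^3 + 6x^2 + 4x + 1
each image's coordinates form column j of the matrix


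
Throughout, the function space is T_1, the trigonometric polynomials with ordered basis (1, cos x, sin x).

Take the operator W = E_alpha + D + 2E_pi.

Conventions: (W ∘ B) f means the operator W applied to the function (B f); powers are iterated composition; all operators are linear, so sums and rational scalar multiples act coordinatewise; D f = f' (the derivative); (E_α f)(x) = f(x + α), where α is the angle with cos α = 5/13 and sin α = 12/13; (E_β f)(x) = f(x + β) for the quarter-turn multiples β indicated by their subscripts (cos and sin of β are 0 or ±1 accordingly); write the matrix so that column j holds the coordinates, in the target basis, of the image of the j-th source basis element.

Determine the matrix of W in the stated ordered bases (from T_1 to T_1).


image of 1: 3
image of cos x: -(21/13)cos x - (25/13)sin x
image of sin x: (25/13)cos x - (21/13)sin x
each image's coordinates form column j of the matrix

the matrix is [[3, 0, 0]; [0, -21/13, 25/13]; [0, -25/13, -21/13]] (rows listed top to bottom)


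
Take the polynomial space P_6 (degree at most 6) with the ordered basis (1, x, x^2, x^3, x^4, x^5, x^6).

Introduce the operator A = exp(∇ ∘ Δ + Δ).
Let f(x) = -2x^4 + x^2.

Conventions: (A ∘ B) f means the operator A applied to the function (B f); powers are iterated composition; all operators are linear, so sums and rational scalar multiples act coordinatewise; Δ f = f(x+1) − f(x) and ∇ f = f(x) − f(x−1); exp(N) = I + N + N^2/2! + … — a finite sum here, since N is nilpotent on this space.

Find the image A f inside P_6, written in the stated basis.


the result is g(x) = -2x^4 - 8x^3 - 47x^2 - 86x - 102

order-1 term: -8x^3 - 36x^2 - 6x - 3
order-2 term: -12x^2 - 72x - 61
order-3 term: -8x - 36
order-4 term: -2
the series for exp(∇ ∘ Δ + Δ) f terminates at order 4
exp(∇ ∘ Δ + Δ) f = -2x^4 - 8x^3 - 47x^2 - 86x - 102


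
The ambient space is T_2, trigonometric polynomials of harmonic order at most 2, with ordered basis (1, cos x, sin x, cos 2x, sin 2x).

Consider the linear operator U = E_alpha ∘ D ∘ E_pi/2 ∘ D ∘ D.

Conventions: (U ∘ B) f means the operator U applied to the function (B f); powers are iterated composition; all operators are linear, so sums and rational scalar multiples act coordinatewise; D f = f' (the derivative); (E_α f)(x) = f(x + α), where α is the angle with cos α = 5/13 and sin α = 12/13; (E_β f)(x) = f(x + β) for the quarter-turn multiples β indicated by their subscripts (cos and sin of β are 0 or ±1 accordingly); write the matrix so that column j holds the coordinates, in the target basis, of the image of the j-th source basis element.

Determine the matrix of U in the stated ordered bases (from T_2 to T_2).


image of 1: 0
image of cos x: (5/13)cos x - (12/13)sin x
image of sin x: (12/13)cos x + (5/13)sin x
image of cos 2x: -(960/169)cos 2x + (952/169)sin 2x
image of sin 2x: -(952/169)cos 2x - (960/169)sin 2x
each image's coordinates form column j of the matrix

the matrix is [[0, 0, 0, 0, 0]; [0, 5/13, 12/13, 0, 0]; [0, -12/13, 5/13, 0, 0]; [0, 0, 0, -960/169, -952/169]; [0, 0, 0, 952/169, -960/169]] (rows listed top to bottom)


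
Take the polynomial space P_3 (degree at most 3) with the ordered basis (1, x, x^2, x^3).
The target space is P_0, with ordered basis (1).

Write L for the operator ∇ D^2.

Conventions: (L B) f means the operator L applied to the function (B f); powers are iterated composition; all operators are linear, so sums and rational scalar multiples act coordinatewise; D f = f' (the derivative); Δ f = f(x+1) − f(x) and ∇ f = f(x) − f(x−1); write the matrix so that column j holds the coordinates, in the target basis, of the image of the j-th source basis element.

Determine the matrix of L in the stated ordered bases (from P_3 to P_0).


image of 1: 0
image of x: 0
image of x^2: 0
image of x^3: 6
each image's coordinates form column j of the matrix

the matrix is [[0, 0, 0, 6]] (rows listed top to bottom)


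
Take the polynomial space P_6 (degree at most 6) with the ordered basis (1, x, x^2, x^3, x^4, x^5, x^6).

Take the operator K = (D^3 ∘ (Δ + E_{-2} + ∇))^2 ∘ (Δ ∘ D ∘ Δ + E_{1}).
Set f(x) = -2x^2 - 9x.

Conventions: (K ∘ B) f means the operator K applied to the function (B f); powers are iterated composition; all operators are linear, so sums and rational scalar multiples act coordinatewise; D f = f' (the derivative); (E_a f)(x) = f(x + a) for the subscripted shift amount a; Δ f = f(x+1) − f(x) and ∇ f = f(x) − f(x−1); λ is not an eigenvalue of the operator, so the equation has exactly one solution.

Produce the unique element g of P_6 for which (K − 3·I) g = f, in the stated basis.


the image equals g(x) = (2/3)x^2 + 3x

write g with unknown coordinates in the stated basis and equate coefficients in (K − 3·I) g = f
solving from the highest basis element down gives g = (2/3)x^2 + 3x
check: K g = 0
so K g − 3·g = -2x^2 - 9x = f ✓


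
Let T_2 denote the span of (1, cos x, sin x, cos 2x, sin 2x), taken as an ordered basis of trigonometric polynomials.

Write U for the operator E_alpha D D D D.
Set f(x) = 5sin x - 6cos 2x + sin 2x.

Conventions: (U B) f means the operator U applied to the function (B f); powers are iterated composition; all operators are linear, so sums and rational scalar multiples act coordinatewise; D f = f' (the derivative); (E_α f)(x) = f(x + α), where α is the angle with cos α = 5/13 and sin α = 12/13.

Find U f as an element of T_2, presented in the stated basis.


D f = 5cos x + 2cos 2x + 12sin 2x
D D f = -5sin x + 24cos 2x - 4sin 2x
D (D D) f = -5cos x - 8cos 2x - 48sin 2x
D D (D D) f = 5sin x - 96cos 2x + 16sin 2x
E_alpha D D (D D) f = (60/13)cos x + (25/13)sin x + (13344/169)cos 2x + (9616/169)sin 2x

the image equals g(x) = (60/13)cos x + (25/13)sin x + (13344/169)cos 2x + (9616/169)sin 2x


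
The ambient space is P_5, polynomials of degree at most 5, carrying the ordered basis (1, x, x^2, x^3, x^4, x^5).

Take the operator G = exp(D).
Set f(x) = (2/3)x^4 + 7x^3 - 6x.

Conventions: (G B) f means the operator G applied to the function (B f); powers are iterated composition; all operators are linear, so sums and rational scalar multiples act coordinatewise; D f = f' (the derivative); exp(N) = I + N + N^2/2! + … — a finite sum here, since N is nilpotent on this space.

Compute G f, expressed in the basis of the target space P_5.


the result is g(x) = (2/3)x^4 + (29/3)x^3 + 25x^2 + (53/3)x + 5/3

order-1 term: (8/3)x^3 + 21x^2 - 6
order-2 term: 4x^2 + 21x
order-3 term: (8/3)x + 7
order-4 term: 2/3
the series for exp(D) f terminates at order 4
exp(D) f = (2/3)x^4 + (29/3)x^3 + 25x^2 + (53/3)x + 5/3


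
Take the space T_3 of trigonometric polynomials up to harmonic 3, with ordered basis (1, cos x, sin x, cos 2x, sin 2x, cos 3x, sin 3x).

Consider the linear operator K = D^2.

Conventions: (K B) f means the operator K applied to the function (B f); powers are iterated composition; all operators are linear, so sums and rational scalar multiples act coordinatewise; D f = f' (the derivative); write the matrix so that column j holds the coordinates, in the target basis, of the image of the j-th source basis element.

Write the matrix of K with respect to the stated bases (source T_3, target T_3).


image of 1: 0
image of cos x: -cos x
image of sin x: -sin x
image of cos 2x: -4cos 2x
image of sin 2x: -4sin 2x
image of cos 3x: -9cos 3x
image of sin 3x: -9sin 3x
each image's coordinates form column j of the matrix

the matrix is [[0, 0, 0, 0, 0, 0, 0]; [0, -1, 0, 0, 0, 0, 0]; [0, 0, -1, 0, 0, 0, 0]; [0, 0, 0, -4, 0, 0, 0]; [0, 0, 0, 0, -4, 0, 0]; [0, 0, 0, 0, 0, -9, 0]; [0, 0, 0, 0, 0, 0, -9]] (rows listed top to bottom)
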